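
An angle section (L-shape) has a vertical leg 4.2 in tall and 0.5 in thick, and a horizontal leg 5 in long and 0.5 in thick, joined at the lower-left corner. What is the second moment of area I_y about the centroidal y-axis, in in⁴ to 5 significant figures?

Decompose the section into non-overlapping parts with the origin at the bottom-left of its bounding rectangle.
Vertical leg: 0.5 × 4.2, A = 2.1 in², x = 0.25 in, Ī = 0.04375 in⁴.
Horizontal leg (remainder): 4.5 × 0.5, A = 2.25 in², x = 2.75 in, Ī = 3.796875 in⁴.
Centroid: x̄ = ΣA·x / ΣA = 1.543103 in.
Transfer each piece to the centroidal y-axis using Ī + A·d² with d = x − 1.543103:
  vertical leg: d = -1.293103 in → contributes +3.555195 in⁴
  horizontal leg (remainder): d = 1.206897 in → contributes +7.074223 in⁴
Total I = 10.62942 in⁴.

I_y ≈ 10.629 in⁴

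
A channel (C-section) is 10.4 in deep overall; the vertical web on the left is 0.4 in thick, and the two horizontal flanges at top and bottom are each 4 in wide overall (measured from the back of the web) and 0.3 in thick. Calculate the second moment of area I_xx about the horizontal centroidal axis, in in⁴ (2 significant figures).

Split into non-overlapping primitives; take the origin at the lower-left of the bounding box.
Web: 0.4 × 10.4, A = 4.16 in², y = 5.2 in, Ī = 37.5 in⁴.
Top flange (beyond web): 3.6 × 0.3, A = 1.08 in², y = 10.25 in, Ī = 0.0081 in⁴.
Bottom flange (beyond web): 3.6 × 0.3, A = 1.08 in², y = 0.15 in, Ī = 0.0081 in⁴.
By symmetry the centroid is at mid-height, ȳ = 5.2 in.
Transfer each piece to the horizontal centroidal axis using Ī + A·d² with d = y − 5.2:
  web: d = 0 in → contributes +37.5 in⁴
  top flange (beyond web): d = 5.05 in → contributes +27.55 in⁴
  bottom flange (beyond web): d = -5.05 in → contributes +27.55 in⁴
Total I = 92.6 in⁴.

I_xx ≈ 93 in⁴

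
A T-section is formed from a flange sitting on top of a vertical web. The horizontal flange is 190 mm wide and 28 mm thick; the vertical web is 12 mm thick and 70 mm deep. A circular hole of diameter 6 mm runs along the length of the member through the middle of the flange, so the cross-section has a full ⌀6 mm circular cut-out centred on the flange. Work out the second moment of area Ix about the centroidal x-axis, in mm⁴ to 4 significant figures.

Ix ≈ 2.431 × 10⁶ mm⁴

Treat the section as a set of non-overlapping primitives; coordinates are from the bounding-box lower-left.
Flange: 190 × 28, A = 5 320 mm², y = 84 mm, Ī = 347 573 mm⁴.
Web: 12 × 70, A = 840 mm², y = 35 mm, Ī = 343 000 mm⁴.
Hole (subtracted): ⌀6, A = 28.2743 mm², y = 84 mm, Ī = 63.6173 mm⁴.
Centroid: ȳ = ΣA·y / ΣA = 77.2874 mm.
Transfer each piece to the centroidal x-axis using Ī + A·d² with d = y − 77.2874:
  flange: d = 6.71263 mm → contributes +587 289 mm⁴
  web: d = -42.2874 mm → contributes +1 845 106 mm⁴
  hole: d = 6.71263 mm → contributes −1337.64 mm⁴
Total I = 2 431 058 mm⁴.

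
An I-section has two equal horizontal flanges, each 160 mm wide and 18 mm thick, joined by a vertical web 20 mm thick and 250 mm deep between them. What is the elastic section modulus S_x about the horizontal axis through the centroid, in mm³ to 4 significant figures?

S_x ≈ 9.065 × 10⁵ mm³

Split into non-overlapping primitives; take the origin at the lower-left of the bounding box.
Bottom flange: 160 × 18, A = 2 880 mm², y = 9 mm, Ī = 77 760 mm⁴.
Web: 20 × 250, A = 5 000 mm², y = 143 mm, Ī = 26 041 667 mm⁴.
Top flange: 160 × 18, A = 2 880 mm², y = 277 mm, Ī = 77 760 mm⁴.
By symmetry the centroid is at mid-height, ȳ = 143 mm.
Transfer each piece to the horizontal axis through the centroid using Ī + A·d² with d = y − 143:
  bottom flange: d = -134 mm → contributes +51 791 040 mm⁴
  web: d = 0 mm → contributes +26 041 667 mm⁴
  top flange: d = 134 mm → contributes +51 791 040 mm⁴
Total I = 129 623 747 mm⁴.
Extreme fibre distance c = 143 mm; S = I/c = 906 460 mm³.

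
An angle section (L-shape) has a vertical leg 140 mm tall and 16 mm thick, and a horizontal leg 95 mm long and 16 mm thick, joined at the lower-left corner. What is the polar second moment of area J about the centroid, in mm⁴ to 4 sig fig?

Break the section into simple shapes (no overlaps), measuring from the bottom-left corner of the bounding box.
Vertical leg: 16 × 140, A = 2 240 mm², y = 70 mm, Ī = 3 658 667 mm⁴.
Horizontal leg (remainder): 79 × 16, A = 1 264 mm², y = 8 mm, Ī = 26965.3 mm⁴.
Centroid: ȳ = ΣA·y / ΣA = 47.6347 mm.
Transfer each piece to the centroidal x-axis using Ī + A·d² with d = y − 47.6347:
  vertical leg: d = 22.3653 mm → contributes +4 779 129 mm⁴
  horizontal leg (remainder): d = -39.6347 mm → contributes +2 012 595 mm⁴
Total I = 6 791 724 mm⁴.
For the y-axis: x̄ = 25.1347 mm.
Repeating about the centroidal y-axis gives I_y = 2 528 304 mm⁴.
Polar second moment: J = I_x + I_y = 9 320 029 mm⁴.

J ≈ 9.320 × 10⁶ mm⁴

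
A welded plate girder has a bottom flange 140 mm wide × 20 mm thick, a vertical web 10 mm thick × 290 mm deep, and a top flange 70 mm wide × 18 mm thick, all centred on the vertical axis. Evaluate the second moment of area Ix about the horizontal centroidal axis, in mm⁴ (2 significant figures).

Treat the section as a set of non-overlapping primitives; coordinates are from the bounding-box lower-left.
Bottom plate: 140 × 20, A = 2 800 mm², y = 10 mm, Ī = 93 333 mm⁴.
Web plate: 10 × 290, A = 2 900 mm², y = 165 mm, Ī = 20 324 167 mm⁴.
Top plate: 70 × 18, A = 1 260 mm², y = 319 mm, Ī = 34 020 mm⁴.
Centroid: ȳ = ΣA·y / ΣA = 130.5 mm.
Transfer each piece to the horizontal centroidal axis using Ī + A·d² with d = y − 130.5:
  bottom plate: d = -120.5 mm → contributes +40 765 547 mm⁴
  web plate: d = 34.48 mm → contributes +23 771 293 mm⁴
  top plate: d = 188.5 mm → contributes +44 793 736 mm⁴
Total I = 109 330 576 mm⁴.

Ix ≈ 1.1 × 10⁸ mm⁴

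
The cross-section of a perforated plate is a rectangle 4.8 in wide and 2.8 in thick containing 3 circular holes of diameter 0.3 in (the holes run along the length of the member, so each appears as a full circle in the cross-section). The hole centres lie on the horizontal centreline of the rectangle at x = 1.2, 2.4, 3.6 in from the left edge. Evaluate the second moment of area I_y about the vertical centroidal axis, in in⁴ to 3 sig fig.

I_y ≈ 25.6 in⁴

Treat the section as a set of non-overlapping primitives; coordinates are from the bounding-box lower-left.
Plate: 4.8 × 2.8, A = 13.44 in², x = 2.4 in, Ī = 25.805 in⁴.
Hole 1 (subtracted): ⌀0.3, A = 0.070686 in², x = 1.2 in, Ī = 0.00039761 in⁴.
Hole 2 (subtracted): ⌀0.3, A = 0.070686 in², x = 2.4 in, Ī = 0.00039761 in⁴.
Hole 3 (subtracted): ⌀0.3, A = 0.070686 in², x = 3.6 in, Ī = 0.00039761 in⁴.
By symmetry the centroid is at mid-width, x̄ = 2.4 in.
Transfer each piece to the vertical centroidal axis using Ī + A·d² with d = x − 2.4:
  plate: d = 0 in → contributes +25.805 in⁴
  hole 1: d = -1.2 in → contributes −0.10219 in⁴
  hole 2: d = 0 in → contributes −0.00039761 in⁴
  hole 3: d = 1.2 in → contributes −0.10219 in⁴
Total I = 25.6 in⁴.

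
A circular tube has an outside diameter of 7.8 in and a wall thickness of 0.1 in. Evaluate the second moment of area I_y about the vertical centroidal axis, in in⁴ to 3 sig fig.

I_y ≈ 17.9 in⁴

Break the section into simple shapes (no overlaps), measuring from the bottom-left corner of the bounding box.
Outer circle: ⌀7.8, A = 47.784 in², x = 3.9 in, Ī = 181.7 in⁴.
Bore (subtracted): ⌀7.6, A = 45.365 in², x = 3.9 in, Ī = 163.77 in⁴.
By symmetry the centroid is at mid-width, x̄ = 3.9 in.
All pieces are centred on the vertical centroidal axis, so I = ΣĪ (holes subtracted) = 17.931 in⁴.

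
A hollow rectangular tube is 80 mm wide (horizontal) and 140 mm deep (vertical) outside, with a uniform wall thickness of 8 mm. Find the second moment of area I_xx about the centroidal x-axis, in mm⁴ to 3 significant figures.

I_xx ≈ 8.12 × 10⁶ mm⁴

Split into non-overlapping primitives; take the origin at the lower-left of the bounding box.
Outer rectangle: 80 × 140, A = 11 200 mm², y = 70 mm, Ī = 18 293 333 mm⁴.
Inner void (subtracted): 64 × 124, A = 7 936 mm², y = 70 mm, Ī = 10 168 661 mm⁴.
By symmetry the centroid is at mid-height, ȳ = 70 mm.
All pieces are centred on the centroidal x-axis, so I = ΣĪ (holes subtracted) = 8 124 672 mm⁴.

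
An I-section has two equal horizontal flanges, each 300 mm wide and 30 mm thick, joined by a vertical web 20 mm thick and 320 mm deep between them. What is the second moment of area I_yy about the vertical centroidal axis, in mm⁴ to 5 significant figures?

Split into non-overlapping primitives; take the origin at the lower-left of the bounding box.
Bottom flange: 300 × 30, A = 9 000 mm², x = 150 mm, Ī = 67 500 000 mm⁴.
Web: 20 × 320, A = 6 400 mm², x = 150 mm, Ī = 213333.3 mm⁴.
Top flange: 300 × 30, A = 9 000 mm², x = 150 mm, Ī = 67 500 000 mm⁴.
By symmetry the centroid is at mid-width, x̄ = 150 mm.
All pieces are centred on the vertical centroidal axis, so I = ΣĪ = 135 213 333 mm⁴.

I_yy ≈ 1.3521 × 10⁸ mm⁴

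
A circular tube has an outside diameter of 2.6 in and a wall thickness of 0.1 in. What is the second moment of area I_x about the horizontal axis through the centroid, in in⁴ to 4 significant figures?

Decompose the section into non-overlapping parts with the origin at the bottom-left of its bounding rectangle.
Outer circle: ⌀2.6, A = 5.30929 in², y = 1.3 in, Ī = 2.24318 in⁴.
Bore (subtracted): ⌀2.4, A = 4.52389 in², y = 1.3 in, Ī = 1.6286 in⁴.
By symmetry the centroid is at mid-height, ȳ = 1.3 in.
All pieces are centred on the horizontal axis through the centroid, so I = ΣĪ (holes subtracted) = 0.614574 in⁴.

I_x ≈ 0.6146 in⁴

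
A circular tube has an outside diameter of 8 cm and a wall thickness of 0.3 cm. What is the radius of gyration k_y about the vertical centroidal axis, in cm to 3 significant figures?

Break the section into simple shapes (no overlaps), measuring from the bottom-left corner of the bounding box.
Outer circle: ⌀8, A = 50.265 cm², x = 4 cm, Ī = 201.06 cm⁴.
Bore (subtracted): ⌀7.4, A = 43.008 cm², x = 4 cm, Ī = 147.2 cm⁴.
By symmetry the centroid is at mid-width, x̄ = 4 cm.
All pieces are centred on the vertical centroidal axis, so I = ΣĪ (holes subtracted) = 53.866 cm⁴.
Radius of gyration: k = √(I/A) = √(53.866 / 7.2571) = 2.7244 cm.

k_y ≈ 2.72 cm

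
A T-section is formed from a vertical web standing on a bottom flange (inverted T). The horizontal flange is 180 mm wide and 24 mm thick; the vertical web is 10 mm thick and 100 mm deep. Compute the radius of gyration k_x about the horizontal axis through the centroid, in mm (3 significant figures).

k_x ≈ 28.0 mm

Break the section into simple shapes (no overlaps), measuring from the bottom-left corner of the bounding box.
Flange: 180 × 24, A = 4 320 mm², y = 12 mm, Ī = 207 360 mm⁴.
Web: 10 × 100, A = 1 000 mm², y = 74 mm, Ī = 833 333 mm⁴.
Centroid: ȳ = ΣA·y / ΣA = 23.654 mm.
Transfer each piece to the horizontal axis through the centroid using Ī + A·d² with d = y − 23.654:
  flange: d = -11.654 mm → contributes +794 098 mm⁴
  web: d = 50.346 mm → contributes +3 368 039 mm⁴
Total I = 4 162 137 mm⁴.
Radius of gyration: k = √(I/A) = √(4 162 137 / 5 320) = 27.971 mm.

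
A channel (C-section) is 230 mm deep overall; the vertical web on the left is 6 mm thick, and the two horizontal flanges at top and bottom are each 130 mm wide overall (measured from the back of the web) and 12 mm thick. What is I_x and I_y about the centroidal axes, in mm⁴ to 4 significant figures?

Decompose the section into non-overlapping parts with the origin at the bottom-left of its bounding rectangle.
Web: 6 × 230, A = 1 380 mm², y = 115 mm, Ī = 6 083 500 mm⁴.
Top flange (beyond web): 124 × 12, A = 1 488 mm², y = 224 mm, Ī = 17 856 mm⁴.
Bottom flange (beyond web): 124 × 12, A = 1 488 mm², y = 6 mm, Ī = 17 856 mm⁴.
By symmetry the centroid is at mid-height, ȳ = 115 mm.
Transfer each piece to the centroidal x-axis using Ī + A·d² with d = y − 115:
  web: d = 0 mm → contributes +6 083 500 mm⁴
  top flange (beyond web): d = 109 mm → contributes +17 696 784 mm⁴
  bottom flange (beyond web): d = -109 mm → contributes +17 696 784 mm⁴
Total I = 41 477 068 mm⁴.
For the y-axis: x̄ = 47.4077 mm.
Repeating about the centroidal y-axis gives I_y = 7 800 760 mm⁴.

I_x ≈ 4.148 × 10⁷ mm⁴, I_y ≈ 7.801 × 10⁶ mm⁴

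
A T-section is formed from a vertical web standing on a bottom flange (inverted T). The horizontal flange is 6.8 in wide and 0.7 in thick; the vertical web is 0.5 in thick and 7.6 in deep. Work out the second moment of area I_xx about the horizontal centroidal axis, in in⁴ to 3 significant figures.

I_xx ≈ 54.9 in⁴

Break the section into simple shapes (no overlaps), measuring from the bottom-left corner of the bounding box.
Flange: 6.8 × 0.7, A = 4.76 in², y = 0.35 in, Ī = 0.19437 in⁴.
Web: 0.5 × 7.6, A = 3.8 in², y = 4.5 in, Ī = 18.291 in⁴.
Centroid: ȳ = ΣA·y / ΣA = 2.1923 in.
Transfer each piece to the horizontal centroidal axis using Ī + A·d² with d = y − 2.1923:
  flange: d = -1.8423 in → contributes +16.35 in⁴
  web: d = 2.3077 in → contributes +38.528 in⁴
Total I = 54.878 in⁴.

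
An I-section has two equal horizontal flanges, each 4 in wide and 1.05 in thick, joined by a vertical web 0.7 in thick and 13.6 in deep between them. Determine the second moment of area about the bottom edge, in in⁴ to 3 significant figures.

I_base ≈ 1700 in⁴

Decompose the section into non-overlapping parts with the origin at the bottom-left of its bounding rectangle.
Bottom flange: 4 × 1.05, A = 4.2 in², y = 0.525 in, Ī = 0.38588 in⁴.
Web: 0.7 × 13.6, A = 9.52 in², y = 7.85 in, Ī = 146.73 in⁴.
Top flange: 4 × 1.05, A = 4.2 in², y = 15.175 in, Ī = 0.38588 in⁴.
Transfer each piece to the base of the section using Ī + A·d² with d = y − 0:
  bottom flange: d = 0.525 in → contributes +1.5435 in⁴
  web: d = 7.85 in → contributes +733.38 in⁴
  top flange: d = 15.175 in → contributes +967.56 in⁴
Total I = 1702.5 in⁴.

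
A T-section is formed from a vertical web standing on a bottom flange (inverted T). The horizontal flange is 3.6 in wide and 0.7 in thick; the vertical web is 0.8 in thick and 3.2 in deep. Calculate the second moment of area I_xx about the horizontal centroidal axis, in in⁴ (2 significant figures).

I_xx ≈ 7.1 in⁴

Decompose the section into non-overlapping parts with the origin at the bottom-left of its bounding rectangle.
Flange: 3.6 × 0.7, A = 2.52 in², y = 0.35 in, Ī = 0.1029 in⁴.
Web: 0.8 × 3.2, A = 2.56 in², y = 2.3 in, Ī = 2.185 in⁴.
Centroid: ȳ = ΣA·y / ΣA = 1.333 in.
Transfer each piece to the horizontal centroidal axis using Ī + A·d² with d = y − 1.333:
  flange: d = -0.9827 in → contributes +2.536 in⁴
  web: d = 0.9673 in → contributes +4.58 in⁴
Total I = 7.116 in⁴.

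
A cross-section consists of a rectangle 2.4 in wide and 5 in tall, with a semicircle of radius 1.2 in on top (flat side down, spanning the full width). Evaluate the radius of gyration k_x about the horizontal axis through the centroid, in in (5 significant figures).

Split into non-overlapping primitives; take the origin at the lower-left of the bounding box.
Rectangular body: 2.4 × 5, A = 12 in², y = 2.5 in, Ī = 25 in⁴.
Semicircular cap: semicircle r = 1.2, A = 2.261947 in², y = 5.509296 in, Ī = 0.227592 in⁴.
Centroid: ȳ = ΣA·y / ΣA = 2.977275 in.
Transfer each piece to the horizontal axis through the centroid using Ī + A·d² with d = y − 2.977275:
  rectangular body: d = -0.4772747 in → contributes +27.73349 in⁴
  semicircular cap: d = 2.532021 in → contributes +14.72923 in⁴
Total I = 42.46272 in⁴.
Radius of gyration: k = √(I/A) = √(42.46272 / 14.26195) = 1.725498 in.

k_x ≈ 1.7255 in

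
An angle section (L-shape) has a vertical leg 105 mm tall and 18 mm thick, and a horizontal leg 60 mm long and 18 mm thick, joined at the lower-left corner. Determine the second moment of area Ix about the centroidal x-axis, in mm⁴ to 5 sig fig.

Treat the section as a set of non-overlapping primitives; coordinates are from the bounding-box lower-left.
Vertical leg: 18 × 105, A = 1 890 mm², y = 52.5 mm, Ī = 1 736 438 mm⁴.
Horizontal leg (remainder): 42 × 18, A = 756 mm², y = 9 mm, Ī = 20 412 mm⁴.
Centroid: ȳ = ΣA·y / ΣA = 40.07143 mm.
Transfer each piece to the centroidal x-axis using Ī + A·d² with d = y − 40.07143:
  vertical leg: d = 12.42857 mm → contributes +2 028 385 mm⁴
  horizontal leg (remainder): d = -31.07143 mm → contributes +750279.9 mm⁴
Total I = 2 778 665 mm⁴.

Ix ≈ 2.7787 × 10⁶ mm⁴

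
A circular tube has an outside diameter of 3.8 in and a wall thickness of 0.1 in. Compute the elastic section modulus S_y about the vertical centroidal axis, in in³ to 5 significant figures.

Split into non-overlapping primitives; take the origin at the lower-left of the bounding box.
Outer circle: ⌀3.8, A = 11.34115 in², x = 1.9 in, Ī = 10.23539 in⁴.
Bore (subtracted): ⌀3.6, A = 10.17876 in², x = 1.9 in, Ī = 8.244796 in⁴.
By symmetry the centroid is at mid-width, x̄ = 1.9 in.
All pieces are centred on the vertical centroidal axis, so I = ΣĪ (holes subtracted) = 1.990592 in⁴.
Extreme fibre distance c = 1.9 in; S = I/c = 1.04768 in³.

S_y ≈ 1.0477 in³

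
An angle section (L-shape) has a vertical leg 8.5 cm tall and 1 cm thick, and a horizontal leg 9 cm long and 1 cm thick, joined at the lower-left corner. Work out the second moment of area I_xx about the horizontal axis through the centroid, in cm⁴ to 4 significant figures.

Break the section into simple shapes (no overlaps), measuring from the bottom-left corner of the bounding box.
Vertical leg: 1 × 8.5, A = 8.5 cm², y = 4.25 cm, Ī = 51.1771 cm⁴.
Horizontal leg (remainder): 8 × 1, A = 8 cm², y = 0.5 cm, Ī = 0.666667 cm⁴.
Centroid: ȳ = ΣA·y / ΣA = 2.43182 cm.
Transfer each piece to the horizontal axis through the centroid using Ī + A·d² with d = y − 2.43182:
  vertical leg: d = 1.81818 cm → contributes +79.2763 cm⁴
  horizontal leg (remainder): d = -1.93182 cm → contributes +30.522 cm⁴
Total I = 109.798 cm⁴.

I_xx ≈ 109.8 cm⁴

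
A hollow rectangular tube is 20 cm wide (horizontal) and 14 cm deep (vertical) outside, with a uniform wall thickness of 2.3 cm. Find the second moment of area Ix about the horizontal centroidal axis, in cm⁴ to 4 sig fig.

Ix ≈ 3507 cm⁴

Treat the section as a set of non-overlapping primitives; coordinates are from the bounding-box lower-left.
Outer rectangle: 20 × 14, A = 280 cm², y = 7 cm, Ī = 4573.33 cm⁴.
Inner void (subtracted): 15.4 × 9.4, A = 144.76 cm², y = 7 cm, Ī = 1065.92 cm⁴.
By symmetry the centroid is at mid-height, ȳ = 7 cm.
All pieces are centred on the horizontal centroidal axis, so I = ΣĪ (holes subtracted) = 3507.42 cm⁴.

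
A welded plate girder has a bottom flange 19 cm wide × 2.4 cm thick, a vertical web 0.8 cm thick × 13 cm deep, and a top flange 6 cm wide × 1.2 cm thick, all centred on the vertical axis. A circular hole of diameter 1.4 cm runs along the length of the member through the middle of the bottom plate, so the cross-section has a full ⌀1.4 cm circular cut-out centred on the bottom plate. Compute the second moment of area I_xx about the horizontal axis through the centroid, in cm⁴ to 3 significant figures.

I_xx ≈ 1800 cm⁴

Decompose the section into non-overlapping parts with the origin at the bottom-left of its bounding rectangle.
Bottom plate: 19 × 2.4, A = 45.6 cm², y = 1.2 cm, Ī = 21.888 cm⁴.
Web plate: 0.8 × 13, A = 10.4 cm², y = 8.9 cm, Ī = 146.47 cm⁴.
Top plate: 6 × 1.2, A = 7.2 cm², y = 16 cm, Ī = 0.864 cm⁴.
Hole (subtracted): ⌀1.4, A = 1.5394 cm², y = 1.2 cm, Ī = 0.18857 cm⁴.
Centroid: ȳ = ΣA·y / ΣA = 4.2269 cm.
Transfer each piece to the horizontal axis through the centroid using Ī + A·d² with d = y − 4.2269:
  bottom plate: d = -3.0269 cm → contributes +439.68 cm⁴
  web plate: d = 4.6731 cm → contributes +373.58 cm⁴
  top plate: d = 11.773 cm → contributes +998.83 cm⁴
  hole: d = -3.0269 cm → contributes −14.292 cm⁴
Total I = 1797.8 cm⁴.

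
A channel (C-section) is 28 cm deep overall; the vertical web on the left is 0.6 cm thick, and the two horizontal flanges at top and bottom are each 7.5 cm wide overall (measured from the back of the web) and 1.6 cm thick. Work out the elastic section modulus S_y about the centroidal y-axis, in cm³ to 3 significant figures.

Treat the section as a set of non-overlapping primitives; coordinates are from the bounding-box lower-left.
Web: 0.6 × 28, A = 16.8 cm², x = 0.3 cm, Ī = 0.504 cm⁴.
Top flange (beyond web): 6.9 × 1.6, A = 11.04 cm², x = 4.05 cm, Ī = 43.801 cm⁴.
Bottom flange (beyond web): 6.9 × 1.6, A = 11.04 cm², x = 4.05 cm, Ī = 43.801 cm⁴.
Centroid: x̄ = ΣA·x / ΣA = 2.4296 cm.
Transfer each piece to the centroidal y-axis using Ī + A·d² with d = x − 2.4296:
  web: d = -2.1296 cm → contributes +76.697 cm⁴
  top flange (beyond web): d = 1.6204 cm → contributes +72.788 cm⁴
  bottom flange (beyond web): d = 1.6204 cm → contributes +72.788 cm⁴
Total I = 222.27 cm⁴.
Extreme fibre distance c = 5.0704 cm; S = I/c = 43.838 cm³.

S_y ≈ 43.8 cm³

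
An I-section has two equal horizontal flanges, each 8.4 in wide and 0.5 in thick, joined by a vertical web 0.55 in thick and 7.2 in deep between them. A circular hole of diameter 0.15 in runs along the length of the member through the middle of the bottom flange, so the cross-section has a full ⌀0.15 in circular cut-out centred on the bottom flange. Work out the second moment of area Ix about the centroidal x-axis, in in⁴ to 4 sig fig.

Decompose the section into non-overlapping parts with the origin at the bottom-left of its bounding rectangle.
Bottom flange: 8.4 × 0.5, A = 4.2 in², y = 0.25 in, Ī = 0.0875 in⁴.
Web: 0.55 × 7.2, A = 3.96 in², y = 4.1 in, Ī = 17.1072 in⁴.
Top flange: 8.4 × 0.5, A = 4.2 in², y = 7.95 in, Ī = 0.0875 in⁴.
Hole (subtracted): ⌀0.15, A = 0.0176715 in², y = 0.25 in, Ī = 0.0000248505 in⁴.
Centroid: ȳ = ΣA·y / ΣA = 4.10551 in.
Transfer each piece to the centroidal x-axis using Ī + A·d² with d = y − 4.10551:
  bottom flange: d = -3.85551 in → contributes +62.5204 in⁴
  web: d = -0.00551234 in → contributes +17.1073 in⁴
  top flange: d = 3.84449 in → contributes +62.1639 in⁴
  hole: d = -3.85551 in → contributes −0.262711 in⁴
Total I = 141.529 in⁴.

Ix ≈ 141.5 in⁴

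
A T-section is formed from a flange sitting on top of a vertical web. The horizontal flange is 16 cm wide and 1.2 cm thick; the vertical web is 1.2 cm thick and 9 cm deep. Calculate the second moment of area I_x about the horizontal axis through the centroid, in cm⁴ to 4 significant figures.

Break the section into simple shapes (no overlaps), measuring from the bottom-left corner of the bounding box.
Flange: 16 × 1.2, A = 19.2 cm², y = 9.6 cm, Ī = 2.304 cm⁴.
Web: 1.2 × 9, A = 10.8 cm², y = 4.5 cm, Ī = 72.9 cm⁴.
Centroid: ȳ = ΣA·y / ΣA = 7.764 cm.
Transfer each piece to the horizontal axis through the centroid using Ī + A·d² with d = y − 7.764:
  flange: d = 1.836 cm → contributes +67.0252 cm⁴
  web: d = -3.264 cm → contributes +187.96 cm⁴
Total I = 254.985 cm⁴.

I_x ≈ 255.0 cm⁴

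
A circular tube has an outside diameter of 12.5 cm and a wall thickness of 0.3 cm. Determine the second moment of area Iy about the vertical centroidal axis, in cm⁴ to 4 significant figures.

Break the section into simple shapes (no overlaps), measuring from the bottom-left corner of the bounding box.
Outer circle: ⌀12.5, A = 122.718 cm², x = 6.25 cm, Ī = 1198.42 cm⁴.
Bore (subtracted): ⌀11.9, A = 111.22 cm², x = 6.25 cm, Ī = 984.369 cm⁴.
By symmetry the centroid is at mid-width, x̄ = 6.25 cm.
All pieces are centred on the vertical centroidal axis, so I = ΣĪ (holes subtracted) = 214.054 cm⁴.

Iy ≈ 214.1 cm⁴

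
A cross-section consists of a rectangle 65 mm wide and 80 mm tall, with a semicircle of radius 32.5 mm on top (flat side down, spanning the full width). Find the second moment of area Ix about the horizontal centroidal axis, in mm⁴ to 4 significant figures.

Ix ≈ 6.536 × 10⁶ mm⁴

Treat the section as a set of non-overlapping primitives; coordinates are from the bounding-box lower-left.
Rectangular body: 65 × 80, A = 5 200 mm², y = 40 mm, Ī = 2 773 333 mm⁴.
Semicircular cap: semicircle r = 32.5, A = 1659.15 mm², y = 93.7934 mm, Ī = 122 452 mm⁴.
Centroid: ȳ = ΣA·y / ΣA = 53.012 mm.
Transfer each piece to the horizontal centroidal axis using Ī + A·d² with d = y − 53.012:
  rectangular body: d = -13.012 mm → contributes +3 653 762 mm⁴
  semicircular cap: d = 40.7814 mm → contributes +2 881 827 mm⁴
Total I = 6 535 588 mm⁴.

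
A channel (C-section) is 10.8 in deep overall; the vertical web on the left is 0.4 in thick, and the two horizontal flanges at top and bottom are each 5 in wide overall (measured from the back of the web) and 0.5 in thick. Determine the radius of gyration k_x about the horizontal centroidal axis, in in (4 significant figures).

Split into non-overlapping primitives; take the origin at the lower-left of the bounding box.
Web: 0.4 × 10.8, A = 4.32 in², y = 5.4 in, Ī = 41.9904 in⁴.
Top flange (beyond web): 4.6 × 0.5, A = 2.3 in², y = 10.55 in, Ī = 0.0479167 in⁴.
Bottom flange (beyond web): 4.6 × 0.5, A = 2.3 in², y = 0.25 in, Ī = 0.0479167 in⁴.
By symmetry the centroid is at mid-height, ȳ = 5.4 in.
Transfer each piece to the horizontal centroidal axis using Ī + A·d² with d = y − 5.4:
  web: d = 0 in → contributes +41.9904 in⁴
  top flange (beyond web): d = 5.15 in → contributes +61.0497 in⁴
  bottom flange (beyond web): d = -5.15 in → contributes +61.0497 in⁴
Total I = 164.09 in⁴.
Radius of gyration: k = √(I/A) = √(164.09 / 8.92) = 4.28902 in.

k_x ≈ 4.289 in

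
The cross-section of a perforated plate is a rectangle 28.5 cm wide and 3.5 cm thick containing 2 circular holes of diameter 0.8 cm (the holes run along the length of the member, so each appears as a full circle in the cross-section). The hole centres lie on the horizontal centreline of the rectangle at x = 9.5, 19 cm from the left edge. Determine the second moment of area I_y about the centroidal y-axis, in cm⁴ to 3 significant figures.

I_y ≈ 6730 cm⁴

Split into non-overlapping primitives; take the origin at the lower-left of the bounding box.
Plate: 28.5 × 3.5, A = 99.75 cm², x = 14.25 cm, Ī = 6751.8 cm⁴.
Hole 1 (subtracted): ⌀0.8, A = 0.50265 cm², x = 9.5 cm, Ī = 0.020106 cm⁴.
Hole 2 (subtracted): ⌀0.8, A = 0.50265 cm², x = 19 cm, Ī = 0.020106 cm⁴.
By symmetry the centroid is at mid-width, x̄ = 14.25 cm.
Transfer each piece to the centroidal y-axis using Ī + A·d² with d = x − 14.25:
  plate: d = 0 cm → contributes +6751.8 cm⁴
  hole 1: d = -4.75 cm → contributes −11.361 cm⁴
  hole 2: d = 4.75 cm → contributes −11.361 cm⁴
Total I = 6729.1 cm⁴.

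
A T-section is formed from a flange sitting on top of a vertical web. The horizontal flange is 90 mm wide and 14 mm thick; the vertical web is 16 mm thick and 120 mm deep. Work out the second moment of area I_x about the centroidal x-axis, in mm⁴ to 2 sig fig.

Break the section into simple shapes (no overlaps), measuring from the bottom-left corner of the bounding box.
Flange: 90 × 14, A = 1 260 mm², y = 127 mm, Ī = 20 580 mm⁴.
Web: 16 × 120, A = 1 920 mm², y = 60 mm, Ī = 2 304 000 mm⁴.
Centroid: ȳ = ΣA·y / ΣA = 86.55 mm.
Transfer each piece to the centroidal x-axis using Ī + A·d² with d = y − 86.55:
  flange: d = 40.45 mm → contributes +2 082 484 mm⁴
  web: d = -26.55 mm → contributes +3 657 124 mm⁴
Total I = 5 739 608 mm⁴.

I_x ≈ 5.7 × 10⁶ mm⁴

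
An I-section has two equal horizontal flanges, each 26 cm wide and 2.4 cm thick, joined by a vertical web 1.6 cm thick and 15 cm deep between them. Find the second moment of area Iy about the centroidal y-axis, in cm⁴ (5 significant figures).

Iy ≈ 7035.5 cm⁴

Treat the section as a set of non-overlapping primitives; coordinates are from the bounding-box lower-left.
Bottom flange: 26 × 2.4, A = 62.4 cm², x = 13 cm, Ī = 3515.2 cm⁴.
Web: 1.6 × 15, A = 24 cm², x = 13 cm, Ī = 5.12 cm⁴.
Top flange: 26 × 2.4, A = 62.4 cm², x = 13 cm, Ī = 3515.2 cm⁴.
By symmetry the centroid is at mid-width, x̄ = 13 cm.
All pieces are centred on the centroidal y-axis, so I = ΣĪ = 7035.52 cm⁴.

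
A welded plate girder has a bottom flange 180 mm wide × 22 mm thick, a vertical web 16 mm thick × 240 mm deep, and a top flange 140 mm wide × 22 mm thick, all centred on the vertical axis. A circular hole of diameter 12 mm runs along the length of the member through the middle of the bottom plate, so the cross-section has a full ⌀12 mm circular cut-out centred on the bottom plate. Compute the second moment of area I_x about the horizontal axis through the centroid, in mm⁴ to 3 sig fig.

Break the section into simple shapes (no overlaps), measuring from the bottom-left corner of the bounding box.
Bottom plate: 180 × 22, A = 3 960 mm², y = 11 mm, Ī = 159 720 mm⁴.
Web plate: 16 × 240, A = 3 840 mm², y = 142 mm, Ī = 18 432 000 mm⁴.
Top plate: 140 × 22, A = 3 080 mm², y = 273 mm, Ī = 124 227 mm⁴.
Hole (subtracted): ⌀12, A = 113.1 mm², y = 11 mm, Ī = 1017.9 mm⁴.
Centroid: ȳ = ΣA·y / ΣA = 132.67 mm.
Transfer each piece to the horizontal axis through the centroid using Ī + A·d² with d = y − 132.67:
  bottom plate: d = -121.67 mm → contributes +58 781 122 mm⁴
  web plate: d = 9.3308 mm → contributes +18 766 328 mm⁴
  top plate: d = 140.33 mm → contributes +60 777 880 mm⁴
  hole: d = -121.67 mm → contributes −1 675 241 mm⁴
Total I = 136 650 090 mm⁴.

I_x ≈ 1.37 × 10⁸ mm⁴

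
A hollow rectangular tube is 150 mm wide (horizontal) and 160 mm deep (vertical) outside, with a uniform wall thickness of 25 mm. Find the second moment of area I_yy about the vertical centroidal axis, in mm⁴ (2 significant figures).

Break the section into simple shapes (no overlaps), measuring from the bottom-left corner of the bounding box.
Outer rectangle: 150 × 160, A = 24 000 mm², x = 75 mm, Ī = 45 000 000 mm⁴.
Inner void (subtracted): 100 × 110, A = 11 000 mm², x = 75 mm, Ī = 9 166 667 mm⁴.
By symmetry the centroid is at mid-width, x̄ = 75 mm.
All pieces are centred on the vertical centroidal axis, so I = ΣĪ (holes subtracted) = 35 833 333 mm⁴.

I_yy ≈ 3.6 × 10⁷ mm⁴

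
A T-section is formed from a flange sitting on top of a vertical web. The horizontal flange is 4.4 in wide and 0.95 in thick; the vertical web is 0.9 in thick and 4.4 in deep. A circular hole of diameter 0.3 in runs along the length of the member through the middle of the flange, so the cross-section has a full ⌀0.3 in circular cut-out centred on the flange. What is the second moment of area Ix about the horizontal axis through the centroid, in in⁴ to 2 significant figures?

Break the section into simple shapes (no overlaps), measuring from the bottom-left corner of the bounding box.
Flange: 4.4 × 0.95, A = 4.18 in², y = 4.875 in, Ī = 0.3144 in⁴.
Web: 0.9 × 4.4, A = 3.96 in², y = 2.2 in, Ī = 6.389 in⁴.
Hole (subtracted): ⌀0.3, A = 0.07069 in², y = 4.875 in, Ī = 0.0003976 in⁴.
Centroid: ȳ = ΣA·y / ΣA = 3.562 in.
Transfer each piece to the horizontal axis through the centroid using Ī + A·d² with d = y − 3.562:
  flange: d = 1.313 in → contributes +7.518 in⁴
  web: d = -1.362 in → contributes +13.74 in⁴
  hole: d = 1.313 in → contributes −0.1222 in⁴
Total I = 21.13 in⁴.

Ix ≈ 21 in⁴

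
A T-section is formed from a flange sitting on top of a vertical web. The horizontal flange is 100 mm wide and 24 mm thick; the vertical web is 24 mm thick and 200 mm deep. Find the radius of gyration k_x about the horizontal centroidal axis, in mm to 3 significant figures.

Break the section into simple shapes (no overlaps), measuring from the bottom-left corner of the bounding box.
Flange: 100 × 24, A = 2 400 mm², y = 212 mm, Ī = 115 200 mm⁴.
Web: 24 × 200, A = 4 800 mm², y = 100 mm, Ī = 16 000 000 mm⁴.
Centroid: ȳ = ΣA·y / ΣA = 137.33 mm.
Transfer each piece to the horizontal centroidal axis using Ī + A·d² with d = y − 137.33:
  flange: d = 74.667 mm → contributes +13 495 467 mm⁴
  web: d = -37.333 mm → contributes +22 690 133 mm⁴
Total I = 36 185 600 mm⁴.
Radius of gyration: k = √(I/A) = √(36 185 600 / 7 200) = 70.893 mm.

k_x ≈ 70.9 mm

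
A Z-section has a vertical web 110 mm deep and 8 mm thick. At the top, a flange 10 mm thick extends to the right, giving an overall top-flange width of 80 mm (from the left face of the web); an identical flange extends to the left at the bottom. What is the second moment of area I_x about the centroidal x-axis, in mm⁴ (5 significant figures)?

Split into non-overlapping primitives; take the origin at the lower-left of the bounding box.
Web: 8 × 110, A = 880 mm², y = 55 mm, Ī = 887333.3 mm⁴.
Top flange (beyond web): 72 × 10, A = 720 mm², y = 105 mm, Ī = 6 000 mm⁴.
Bottom flange (beyond web): 72 × 10, A = 720 mm², y = 5 mm, Ī = 6 000 mm⁴.
Centroid: ȳ = ΣA·y / ΣA = 55 mm.
Transfer each piece to the centroidal x-axis using Ī + A·d² with d = y − 55:
  web: d = 0 mm → contributes +887333.3 mm⁴
  top flange (beyond web): d = 50 mm → contributes +1 806 000 mm⁴
  bottom flange (beyond web): d = -50 mm → contributes +1 806 000 mm⁴
Total I = 4 499 333 mm⁴.

I_x ≈ 4.4993 × 10⁶ mm⁴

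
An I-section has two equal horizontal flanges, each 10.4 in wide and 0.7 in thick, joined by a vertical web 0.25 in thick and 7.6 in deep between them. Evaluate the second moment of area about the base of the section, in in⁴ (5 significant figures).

I_base ≈ 593.81 in⁴

Treat the section as a set of non-overlapping primitives; coordinates are from the bounding-box lower-left.
Bottom flange: 10.4 × 0.7, A = 7.28 in², y = 0.35 in, Ī = 0.2972667 in⁴.
Web: 0.25 × 7.6, A = 1.9 in², y = 4.5 in, Ī = 9.145333 in⁴.
Top flange: 10.4 × 0.7, A = 7.28 in², y = 8.65 in, Ī = 0.2972667 in⁴.
Transfer each piece to the bottom edge using Ī + A·d² with d = y − 0:
  bottom flange: d = 0.35 in → contributes +1.189067 in⁴
  web: d = 4.5 in → contributes +47.62033 in⁴
  top flange: d = 8.65 in → contributes +545.0051 in⁴
Total I = 593.8145 in⁴.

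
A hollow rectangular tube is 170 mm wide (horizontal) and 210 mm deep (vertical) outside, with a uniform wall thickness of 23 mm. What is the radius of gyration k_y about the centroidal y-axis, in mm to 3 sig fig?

Break the section into simple shapes (no overlaps), measuring from the bottom-left corner of the bounding box.
Outer rectangle: 170 × 210, A = 35 700 mm², x = 85 mm, Ī = 85 977 500 mm⁴.
Inner void (subtracted): 124 × 164, A = 20 336 mm², x = 85 mm, Ī = 26 057 195 mm⁴.
By symmetry the centroid is at mid-width, x̄ = 85 mm.
All pieces are centred on the centroidal y-axis, so I = ΣĪ (holes subtracted) = 59 920 305 mm⁴.
Radius of gyration: k = √(I/A) = √(59 920 305 / 15 364) = 62.45 mm.

k_y ≈ 62.5 mm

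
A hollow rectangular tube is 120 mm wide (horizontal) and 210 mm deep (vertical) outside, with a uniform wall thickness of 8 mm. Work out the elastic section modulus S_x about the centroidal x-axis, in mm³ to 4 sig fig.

Decompose the section into non-overlapping parts with the origin at the bottom-left of its bounding rectangle.
Outer rectangle: 120 × 210, A = 25 200 mm², y = 105 mm, Ī = 92 610 000 mm⁴.
Inner void (subtracted): 104 × 194, A = 20 176 mm², y = 105 mm, Ī = 63 278 661 mm⁴.
By symmetry the centroid is at mid-height, ȳ = 105 mm.
All pieces are centred on the centroidal x-axis, so I = ΣĪ (holes subtracted) = 29 331 339 mm⁴.
Extreme fibre distance c = 105 mm; S = I/c = 279 346 mm³.

S_x ≈ 2.793 × 10⁵ mm³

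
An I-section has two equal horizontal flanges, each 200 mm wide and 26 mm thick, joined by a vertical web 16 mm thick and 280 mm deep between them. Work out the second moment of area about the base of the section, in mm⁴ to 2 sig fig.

Treat the section as a set of non-overlapping primitives; coordinates are from the bounding-box lower-left.
Bottom flange: 200 × 26, A = 5 200 mm², y = 13 mm, Ī = 292 933 mm⁴.
Web: 16 × 280, A = 4 480 mm², y = 166 mm, Ī = 29 269 333 mm⁴.
Top flange: 200 × 26, A = 5 200 mm², y = 319 mm, Ī = 292 933 mm⁴.
Transfer each piece to the bottom edge using Ī + A·d² with d = y − 0:
  bottom flange: d = 13 mm → contributes +1 171 733 mm⁴
  web: d = 166 mm → contributes +152 720 213 mm⁴
  top flange: d = 319 mm → contributes +529 450 133 mm⁴
Total I = 683 342 080 mm⁴.

I_base ≈ 6.8 × 10⁸ mm⁴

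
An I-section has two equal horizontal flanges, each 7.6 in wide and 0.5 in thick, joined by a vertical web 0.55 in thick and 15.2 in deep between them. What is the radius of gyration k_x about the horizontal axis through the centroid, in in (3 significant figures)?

Decompose the section into non-overlapping parts with the origin at the bottom-left of its bounding rectangle.
Bottom flange: 7.6 × 0.5, A = 3.8 in², y = 0.25 in, Ī = 0.079167 in⁴.
Web: 0.55 × 15.2, A = 8.36 in², y = 8.1 in, Ī = 160.96 in⁴.
Top flange: 7.6 × 0.5, A = 3.8 in², y = 15.95 in, Ī = 0.079167 in⁴.
By symmetry the centroid is at mid-height, ȳ = 8.1 in.
Transfer each piece to the horizontal axis through the centroid using Ī + A·d² with d = y − 8.1:
  bottom flange: d = -7.85 in → contributes +234.24 in⁴
  web: d = 0 in → contributes +160.96 in⁴
  top flange: d = 7.85 in → contributes +234.24 in⁴
Total I = 629.45 in⁴.
Radius of gyration: k = √(I/A) = √(629.45 / 15.96) = 6.2801 in.

k_x ≈ 6.28 in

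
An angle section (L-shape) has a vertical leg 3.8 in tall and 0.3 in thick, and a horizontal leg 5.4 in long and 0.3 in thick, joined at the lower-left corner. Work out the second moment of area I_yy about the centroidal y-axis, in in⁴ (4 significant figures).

I_yy ≈ 8.087 in⁴

Break the section into simple shapes (no overlaps), measuring from the bottom-left corner of the bounding box.
Vertical leg: 0.3 × 3.8, A = 1.14 in², x = 0.15 in, Ī = 0.00855 in⁴.
Horizontal leg (remainder): 5.1 × 0.3, A = 1.53 in², x = 2.85 in, Ī = 3.31628 in⁴.
Centroid: x̄ = ΣA·x / ΣA = 1.69719 in.
Transfer each piece to the centroidal y-axis using Ī + A·d² with d = x − 1.69719:
  vertical leg: d = -1.54719 in → contributes +2.73748 in⁴
  horizontal leg (remainder): d = 1.15281 in → contributes +5.3496 in⁴
Total I = 8.08708 in⁴.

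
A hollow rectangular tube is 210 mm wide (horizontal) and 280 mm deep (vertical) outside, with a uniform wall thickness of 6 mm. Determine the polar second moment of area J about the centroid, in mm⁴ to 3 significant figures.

J ≈ 1.09 × 10⁸ mm⁴

Treat the section as a set of non-overlapping primitives; coordinates are from the bounding-box lower-left.
Outer rectangle: 210 × 280, A = 58 800 mm², y = 140 mm, Ī = 384 160 000 mm⁴.
Inner void (subtracted): 198 × 268, A = 53 064 mm², y = 140 mm, Ī = 317 605 728 mm⁴.
By symmetry the centroid is at mid-height, ȳ = 140 mm.
All pieces are centred on the centroidal x-axis, so I = ΣĪ (holes subtracted) = 66 554 272 mm⁴.
Repeating about the centroidal y-axis gives I_y = 42 729 912 mm⁴.
Polar second moment: J = I_x + I_y = 109 284 184 mm⁴.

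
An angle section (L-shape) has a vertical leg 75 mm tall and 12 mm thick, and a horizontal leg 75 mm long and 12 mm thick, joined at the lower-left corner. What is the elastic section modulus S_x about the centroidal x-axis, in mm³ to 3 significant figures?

Split into non-overlapping primitives; take the origin at the lower-left of the bounding box.
Vertical leg: 12 × 75, A = 900 mm², y = 37.5 mm, Ī = 421 875 mm⁴.
Horizontal leg (remainder): 63 × 12, A = 756 mm², y = 6 mm, Ī = 9 072 mm⁴.
Centroid: ȳ = ΣA·y / ΣA = 23.12 mm.
Transfer each piece to the centroidal x-axis using Ī + A·d² with d = y − 23.12:
  vertical leg: d = 14.38 mm → contributes +607 992 mm⁴
  horizontal leg (remainder): d = -17.12 mm → contributes +230 640 mm⁴
Total I = 838 632 mm⁴.
Extreme fibre distance c = 51.88 mm; S = I/c = 16 165 mm³.

S_x ≈ 1.62 × 10⁴ mm³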